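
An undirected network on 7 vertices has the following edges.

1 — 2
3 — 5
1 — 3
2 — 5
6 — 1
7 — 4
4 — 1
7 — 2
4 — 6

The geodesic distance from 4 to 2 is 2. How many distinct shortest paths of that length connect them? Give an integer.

2

The shortest distance is 2. The length-2 paths are: 4–1–2; 4–7–2.
That gives 2 distinct shortest paths.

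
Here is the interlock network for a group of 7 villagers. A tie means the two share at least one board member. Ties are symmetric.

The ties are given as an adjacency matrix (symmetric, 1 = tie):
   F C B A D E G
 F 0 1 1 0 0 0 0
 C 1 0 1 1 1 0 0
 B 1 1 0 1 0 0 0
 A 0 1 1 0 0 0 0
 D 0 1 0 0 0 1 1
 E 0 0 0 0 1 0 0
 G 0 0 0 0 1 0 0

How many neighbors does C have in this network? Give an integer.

4

C is directly tied to A, B, D, and F. That is 4 neighbors, so the degree of C is 4.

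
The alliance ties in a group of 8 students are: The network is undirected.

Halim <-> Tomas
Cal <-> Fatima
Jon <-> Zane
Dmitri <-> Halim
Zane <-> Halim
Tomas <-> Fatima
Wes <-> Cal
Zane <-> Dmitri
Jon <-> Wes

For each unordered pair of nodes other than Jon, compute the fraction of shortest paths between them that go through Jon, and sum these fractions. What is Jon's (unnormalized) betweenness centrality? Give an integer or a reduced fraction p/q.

9/2

Pairs whose geodesics pass through Jon — Halim–Wes: 1; Dmitri–Wes: 1; Dmitri–Cal: 1/2; Zane–Wes: 1; Zane–Cal: 1.
All other pairs contribute 0.
Summing the contributions gives betweenness(Jon) = 9/2.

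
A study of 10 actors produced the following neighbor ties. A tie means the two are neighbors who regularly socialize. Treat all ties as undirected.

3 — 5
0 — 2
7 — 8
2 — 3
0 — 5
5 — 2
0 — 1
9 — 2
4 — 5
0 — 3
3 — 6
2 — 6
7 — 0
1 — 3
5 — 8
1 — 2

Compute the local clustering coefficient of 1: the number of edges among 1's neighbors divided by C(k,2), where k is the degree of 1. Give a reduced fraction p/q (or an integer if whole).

1

1's neighbors: 0, 2, and 3 (k = 3).
Possible neighbor pairs: C(3,2) = 3. Edges among them: 0–2, 0–3, 2–3 → e = 3.
Clustering(1) = 3/3 = 1.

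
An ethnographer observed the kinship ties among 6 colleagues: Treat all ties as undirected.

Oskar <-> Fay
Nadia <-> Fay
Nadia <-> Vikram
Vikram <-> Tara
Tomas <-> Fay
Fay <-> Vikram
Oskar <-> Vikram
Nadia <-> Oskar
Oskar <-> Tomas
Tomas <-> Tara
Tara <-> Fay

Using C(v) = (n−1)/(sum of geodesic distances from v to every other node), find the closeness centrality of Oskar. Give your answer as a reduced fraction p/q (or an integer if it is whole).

Distances from Oskar: Fay:1, Nadia:1, Tara:2, Tomas:1, Vikram:1. Sum = 6.
n = 6, so closeness = 5/6.

5/6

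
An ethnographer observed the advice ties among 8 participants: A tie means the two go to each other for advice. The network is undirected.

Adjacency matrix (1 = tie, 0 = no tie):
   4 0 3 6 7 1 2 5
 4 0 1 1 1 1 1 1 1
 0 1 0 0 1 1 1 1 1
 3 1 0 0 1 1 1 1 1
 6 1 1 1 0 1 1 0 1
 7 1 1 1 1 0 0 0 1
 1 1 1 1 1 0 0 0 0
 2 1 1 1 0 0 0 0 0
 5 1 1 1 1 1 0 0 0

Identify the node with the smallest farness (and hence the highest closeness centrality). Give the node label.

Farness (sum of distances to all others) for each node — 0:8, 1:10, 2:11, 3:8, 4:7, 5:9, 6:8, 7:9.
The smallest farness is 7, for 4, so 4 has the highest closeness.

4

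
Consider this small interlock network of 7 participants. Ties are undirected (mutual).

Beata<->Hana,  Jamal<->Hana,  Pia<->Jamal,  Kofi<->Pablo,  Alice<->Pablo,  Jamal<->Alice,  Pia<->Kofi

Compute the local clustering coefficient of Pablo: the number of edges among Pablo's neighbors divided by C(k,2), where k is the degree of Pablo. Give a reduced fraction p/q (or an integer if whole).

0

Pablo's neighbors: Alice and Kofi (k = 2).
Possible neighbor pairs: C(2,2) = 1. Edges among them: none → e = 0.
Clustering(Pablo) = 0/1.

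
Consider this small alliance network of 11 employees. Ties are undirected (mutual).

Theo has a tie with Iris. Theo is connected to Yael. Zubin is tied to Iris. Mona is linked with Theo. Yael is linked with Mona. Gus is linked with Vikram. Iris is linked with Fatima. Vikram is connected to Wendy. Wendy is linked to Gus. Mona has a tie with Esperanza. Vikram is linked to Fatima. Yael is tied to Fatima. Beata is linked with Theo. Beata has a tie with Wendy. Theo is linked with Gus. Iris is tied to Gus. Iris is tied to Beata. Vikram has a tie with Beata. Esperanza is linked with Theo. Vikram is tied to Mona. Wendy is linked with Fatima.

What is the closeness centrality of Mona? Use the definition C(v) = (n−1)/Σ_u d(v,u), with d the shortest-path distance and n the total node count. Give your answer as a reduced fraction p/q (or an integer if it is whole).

10/17

Distances from Mona: Beata:2, Esperanza:1, Fatima:2, Gus:2, Iris:2, Theo:1, Vikram:1, Wendy:2, Yael:1, Zubin:3. Sum = 17.
n = 11, so closeness = 10/17.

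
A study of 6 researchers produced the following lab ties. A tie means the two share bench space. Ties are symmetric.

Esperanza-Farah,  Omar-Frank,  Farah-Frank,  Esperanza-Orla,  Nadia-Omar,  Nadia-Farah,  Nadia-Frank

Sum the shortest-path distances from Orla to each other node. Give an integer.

Distances from Orla: Esperanza:1, Farah:2, Frank:3, Nadia:3, Omar:4.
Sum = 1 + 2 + 3 + 3 + 4 = 13.

13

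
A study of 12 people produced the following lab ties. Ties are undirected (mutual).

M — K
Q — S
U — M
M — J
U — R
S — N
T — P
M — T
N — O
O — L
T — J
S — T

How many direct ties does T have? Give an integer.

T is directly tied to J, M, P, and S. That is 4 neighbors, so the degree of T is 4.

4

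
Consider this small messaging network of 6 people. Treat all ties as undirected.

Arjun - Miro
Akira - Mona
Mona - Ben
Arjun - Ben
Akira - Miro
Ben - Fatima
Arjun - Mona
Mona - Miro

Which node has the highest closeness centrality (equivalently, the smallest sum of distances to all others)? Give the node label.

Mona

Farness (sum of distances to all others) for each node — Akira:9, Arjun:7, Ben:7, Fatima:11, Miro:8, Mona:6.
The smallest farness is 6, for Mona, so Mona has the highest closeness.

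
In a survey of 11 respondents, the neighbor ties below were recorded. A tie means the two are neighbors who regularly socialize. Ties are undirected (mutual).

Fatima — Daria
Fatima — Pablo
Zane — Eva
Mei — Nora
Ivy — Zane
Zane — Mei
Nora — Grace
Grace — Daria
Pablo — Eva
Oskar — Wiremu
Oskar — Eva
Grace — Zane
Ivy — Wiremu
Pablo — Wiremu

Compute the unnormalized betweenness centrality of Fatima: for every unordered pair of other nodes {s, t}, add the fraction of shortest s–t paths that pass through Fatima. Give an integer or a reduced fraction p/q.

Pairs whose geodesics pass through Fatima — Nora–Pablo: 1/3; Grace–Pablo: 1/2; Daria–Pablo: 1; Daria–Eva: 1/2; Daria–Oskar: 2/3; Daria–Wiremu: 1.
All other pairs contribute 0.
Summing the contributions gives betweenness(Fatima) = 4.

4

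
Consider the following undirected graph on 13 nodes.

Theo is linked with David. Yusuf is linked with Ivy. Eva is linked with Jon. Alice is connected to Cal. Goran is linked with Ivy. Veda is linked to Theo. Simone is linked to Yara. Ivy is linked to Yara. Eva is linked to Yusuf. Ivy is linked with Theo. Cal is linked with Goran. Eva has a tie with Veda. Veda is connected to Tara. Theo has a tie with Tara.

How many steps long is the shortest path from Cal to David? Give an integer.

4

One shortest route is Cal – Goran – Ivy – Theo – David, which uses 4 edges, and at distance 3 from Cal we only reach {Theo, Yara, Yusuf}, which does not include David. So d(Cal,David) = 4.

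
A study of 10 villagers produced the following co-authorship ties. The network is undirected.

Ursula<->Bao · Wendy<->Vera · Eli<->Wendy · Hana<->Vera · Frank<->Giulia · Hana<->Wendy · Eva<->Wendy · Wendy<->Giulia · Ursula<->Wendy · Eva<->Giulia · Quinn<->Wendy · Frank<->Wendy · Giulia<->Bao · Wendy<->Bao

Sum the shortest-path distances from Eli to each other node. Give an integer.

17

Distances from Eli: Bao:2, Eva:2, Frank:2, Giulia:2, Hana:2, Quinn:2, Ursula:2, Vera:2, Wendy:1.
Sum = 2 + 2 + 2 + 2 + 2 + 2 + 2 + 2 + 1 = 17.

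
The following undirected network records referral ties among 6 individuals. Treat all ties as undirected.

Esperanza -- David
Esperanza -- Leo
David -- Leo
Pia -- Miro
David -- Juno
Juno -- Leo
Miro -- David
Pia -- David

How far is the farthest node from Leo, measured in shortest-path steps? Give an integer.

Distances from Leo: David:1, Esperanza:1, Juno:1, Miro:2, Pia:2.
The largest is 2 (to Pia and Miro), so the eccentricity of Leo is 2.

2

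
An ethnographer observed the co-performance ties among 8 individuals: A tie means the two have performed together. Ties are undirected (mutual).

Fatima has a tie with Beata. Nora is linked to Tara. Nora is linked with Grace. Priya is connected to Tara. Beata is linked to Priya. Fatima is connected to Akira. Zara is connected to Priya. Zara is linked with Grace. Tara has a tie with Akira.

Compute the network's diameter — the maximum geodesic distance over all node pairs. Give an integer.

Eccentricity of each node (its greatest distance to any other): Akira:3, Beata:3, Fatima:4, Grace:4, Nora:3, Priya:2, Tara:2, Zara:3.
The maximum eccentricity is 4, realized for instance by the pair Grace–Fatima via Grace – Nora – Tara – Akira – Fatima. So the diameter is 4.

4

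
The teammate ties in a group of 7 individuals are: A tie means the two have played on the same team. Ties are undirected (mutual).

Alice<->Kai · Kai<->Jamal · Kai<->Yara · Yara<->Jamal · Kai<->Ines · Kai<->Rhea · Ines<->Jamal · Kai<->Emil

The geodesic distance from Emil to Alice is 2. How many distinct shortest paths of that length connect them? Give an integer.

The shortest distance is 2, and the only length-2 path is Emil–Kai–Alice. So there is exactly 1 shortest path.

1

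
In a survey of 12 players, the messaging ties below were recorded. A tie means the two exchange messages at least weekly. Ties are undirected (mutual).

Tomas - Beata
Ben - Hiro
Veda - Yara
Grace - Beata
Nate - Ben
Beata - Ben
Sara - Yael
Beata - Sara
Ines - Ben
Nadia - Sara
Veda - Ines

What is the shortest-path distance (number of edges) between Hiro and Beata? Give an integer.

One shortest route is Hiro – Ben – Beata, which uses 2 edges, and Hiro and Beata are not directly tied, so nothing shorter exists. So d(Hiro,Beata) = 2.

2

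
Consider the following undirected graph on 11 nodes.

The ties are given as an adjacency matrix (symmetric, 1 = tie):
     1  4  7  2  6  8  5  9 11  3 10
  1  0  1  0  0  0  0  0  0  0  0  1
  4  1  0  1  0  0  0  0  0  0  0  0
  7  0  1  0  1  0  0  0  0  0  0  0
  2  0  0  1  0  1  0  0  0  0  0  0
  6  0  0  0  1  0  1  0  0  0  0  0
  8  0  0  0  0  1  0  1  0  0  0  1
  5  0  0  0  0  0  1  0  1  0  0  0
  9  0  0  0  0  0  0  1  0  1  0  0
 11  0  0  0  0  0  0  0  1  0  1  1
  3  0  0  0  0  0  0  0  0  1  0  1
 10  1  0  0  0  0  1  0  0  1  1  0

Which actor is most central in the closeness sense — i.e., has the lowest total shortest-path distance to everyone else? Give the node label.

10

Farness (sum of distances to all others) for each node — 1:22, 2:27, 3:25, 4:26, 5:25, 6:23, 7:29, 8:19, 9:27, 10:18, 11:23.
The smallest farness is 18, for 10, so 10 has the highest closeness.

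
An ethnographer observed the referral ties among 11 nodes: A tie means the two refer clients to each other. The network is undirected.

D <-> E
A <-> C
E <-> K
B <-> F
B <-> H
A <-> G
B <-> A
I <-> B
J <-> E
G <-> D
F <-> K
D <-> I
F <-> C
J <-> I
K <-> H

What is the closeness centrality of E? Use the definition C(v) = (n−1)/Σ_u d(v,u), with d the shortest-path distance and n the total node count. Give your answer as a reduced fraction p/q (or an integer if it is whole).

1/2

Distances from E: A:3, B:3, C:3, D:1, F:2, G:2, H:2, I:2, J:1, K:1. Sum = 20.
n = 11, so closeness = 10/20 = 1/2.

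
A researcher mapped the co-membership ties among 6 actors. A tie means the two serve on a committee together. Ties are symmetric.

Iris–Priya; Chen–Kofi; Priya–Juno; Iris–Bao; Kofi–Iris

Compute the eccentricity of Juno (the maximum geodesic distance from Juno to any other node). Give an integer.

Distances from Juno: Bao:3, Chen:4, Iris:2, Kofi:3, Priya:1.
The largest is 4 (to Chen), so the eccentricity of Juno is 4.

4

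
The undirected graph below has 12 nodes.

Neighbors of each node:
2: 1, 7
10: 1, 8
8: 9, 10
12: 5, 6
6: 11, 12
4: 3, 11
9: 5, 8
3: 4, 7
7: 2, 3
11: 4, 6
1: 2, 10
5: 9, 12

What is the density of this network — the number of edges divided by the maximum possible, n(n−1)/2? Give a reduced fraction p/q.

There are 12 edges and 12 nodes, so the maximum possible is C(12,2) = 66.
Density = 12/66 = 2/11.

2/11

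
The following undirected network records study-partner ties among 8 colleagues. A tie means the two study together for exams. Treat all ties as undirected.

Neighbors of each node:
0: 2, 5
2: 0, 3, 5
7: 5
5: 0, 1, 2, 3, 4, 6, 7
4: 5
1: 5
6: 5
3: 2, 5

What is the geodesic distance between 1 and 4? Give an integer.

One shortest route is 1 – 5 – 4, which uses 2 edges, and 1 and 4 are not directly tied, so nothing shorter exists. So d(1,4) = 2.

2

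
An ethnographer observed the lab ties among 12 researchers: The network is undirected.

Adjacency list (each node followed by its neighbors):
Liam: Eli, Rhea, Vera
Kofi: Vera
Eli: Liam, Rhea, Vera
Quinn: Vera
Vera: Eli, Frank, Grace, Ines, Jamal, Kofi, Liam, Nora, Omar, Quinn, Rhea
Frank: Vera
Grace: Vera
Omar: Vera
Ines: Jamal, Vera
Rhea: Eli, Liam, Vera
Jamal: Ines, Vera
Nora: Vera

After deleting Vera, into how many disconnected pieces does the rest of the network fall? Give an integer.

8

Without Vera, the remaining ties split the others into: {Ines, Jamal}; {Kofi}; {Frank}; {Eli, Liam, Rhea}; {Omar}; {Grace}; {Nora}; {Quinn}.
That's 8 separate components.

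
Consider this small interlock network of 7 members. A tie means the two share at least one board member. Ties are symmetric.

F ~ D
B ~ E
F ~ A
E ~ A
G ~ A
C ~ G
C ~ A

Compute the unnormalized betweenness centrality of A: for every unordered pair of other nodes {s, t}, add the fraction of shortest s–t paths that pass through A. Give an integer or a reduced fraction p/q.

Pairs whose geodesics pass through A — D–C: 1; D–E: 1; D–B: 1; D–G: 1; F–C: 1; F–E: 1; F–B: 1; F–G: 1; C–E: 1; C–B: 1; E–G: 1; B–G: 1.
All other pairs contribute 0.
Summing the contributions gives betweenness(A) = 12.

12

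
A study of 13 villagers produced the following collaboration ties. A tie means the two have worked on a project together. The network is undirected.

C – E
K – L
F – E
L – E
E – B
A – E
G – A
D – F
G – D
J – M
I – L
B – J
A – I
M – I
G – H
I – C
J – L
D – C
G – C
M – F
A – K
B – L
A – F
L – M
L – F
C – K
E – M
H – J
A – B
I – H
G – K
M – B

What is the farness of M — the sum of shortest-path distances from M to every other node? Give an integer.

19

Distances from M: A:2, B:1, C:2, D:2, E:1, F:1, G:3, H:2, I:1, J:1, K:2, L:1.
Sum = 2 + 1 + 2 + 2 + 1 + 1 + 3 + 2 + 1 + 1 + 2 + 1 = 19.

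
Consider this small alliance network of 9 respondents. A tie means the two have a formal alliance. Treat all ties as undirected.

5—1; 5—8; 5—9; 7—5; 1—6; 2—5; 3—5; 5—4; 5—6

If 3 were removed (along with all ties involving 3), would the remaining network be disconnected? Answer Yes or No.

No

Even without 3, every remaining node can still reach every other (the residual graph is connected), so 3 is not a cut vertex.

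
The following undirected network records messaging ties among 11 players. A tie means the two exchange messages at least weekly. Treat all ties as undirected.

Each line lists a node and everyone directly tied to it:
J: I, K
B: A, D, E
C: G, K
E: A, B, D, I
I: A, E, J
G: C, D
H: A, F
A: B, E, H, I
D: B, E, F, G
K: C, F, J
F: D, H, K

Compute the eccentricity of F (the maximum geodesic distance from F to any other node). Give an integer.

Distances from F: A:2, B:2, C:2, D:1, E:2, G:2, H:1, I:3, J:2, K:1.
The largest is 3 (to I), so the eccentricity of F is 3.

3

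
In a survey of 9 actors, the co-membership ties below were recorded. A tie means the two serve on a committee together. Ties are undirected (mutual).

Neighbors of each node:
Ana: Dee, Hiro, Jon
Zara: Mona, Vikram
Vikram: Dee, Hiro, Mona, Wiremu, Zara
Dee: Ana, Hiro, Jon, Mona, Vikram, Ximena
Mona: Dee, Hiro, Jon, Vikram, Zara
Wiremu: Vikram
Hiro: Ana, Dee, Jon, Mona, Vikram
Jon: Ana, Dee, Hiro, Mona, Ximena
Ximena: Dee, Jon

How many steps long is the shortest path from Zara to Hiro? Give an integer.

2

One shortest route is Zara – Vikram – Hiro, which uses 2 edges, and Zara and Hiro are not directly tied, so nothing shorter exists. So d(Zara,Hiro) = 2.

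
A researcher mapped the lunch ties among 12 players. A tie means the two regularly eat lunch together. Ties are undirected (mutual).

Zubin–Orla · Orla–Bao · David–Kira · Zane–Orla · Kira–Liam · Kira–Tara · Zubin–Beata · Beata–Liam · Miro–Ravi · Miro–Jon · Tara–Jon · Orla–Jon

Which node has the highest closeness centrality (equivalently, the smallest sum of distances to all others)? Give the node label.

Jon

Farness (sum of distances to all others) for each node — Bao:33, Beata:30, David:38, Jon:22, Kira:28, Liam:31, Miro:30, Orla:23, Ravi:40, Tara:25, Zane:33, Zubin:27.
The smallest farness is 22, for Jon, so Jon has the highest closeness.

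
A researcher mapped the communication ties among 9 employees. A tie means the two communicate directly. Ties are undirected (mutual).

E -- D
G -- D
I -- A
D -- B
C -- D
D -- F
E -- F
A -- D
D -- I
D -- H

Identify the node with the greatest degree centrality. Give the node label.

Degrees — A:2, B:1, C:1, D:8, E:2, F:2, G:1, H:1, I:2.
The maximum is 8, attained only by D.

D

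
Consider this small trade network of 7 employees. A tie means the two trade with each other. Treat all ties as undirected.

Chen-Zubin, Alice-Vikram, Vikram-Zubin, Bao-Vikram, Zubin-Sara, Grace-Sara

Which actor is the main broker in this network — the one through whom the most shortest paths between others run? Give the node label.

Zubin

Unnormalized betweenness of each node: Alice:0, Bao:0, Chen:0, Grace:0, Sara:5, Vikram:9, Zubin:11.
Zubin has the largest value, 11, making it the main broker — the node through which the most shortest paths run.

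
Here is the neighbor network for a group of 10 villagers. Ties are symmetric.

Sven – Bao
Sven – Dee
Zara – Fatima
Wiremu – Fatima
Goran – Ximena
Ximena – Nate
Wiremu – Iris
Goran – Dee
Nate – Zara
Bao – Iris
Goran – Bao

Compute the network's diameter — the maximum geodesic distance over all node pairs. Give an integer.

5

Eccentricity of each node (its greatest distance to any other): Bao:4, Dee:5, Fatima:5, Goran:4, Iris:4, Nate:4, Sven:5, Wiremu:4, Ximena:4, Zara:5.
The maximum eccentricity is 5, realized for instance by the pair Fatima–Dee via Fatima – Wiremu – Iris – Bao – Sven – Dee. So the diameter is 5.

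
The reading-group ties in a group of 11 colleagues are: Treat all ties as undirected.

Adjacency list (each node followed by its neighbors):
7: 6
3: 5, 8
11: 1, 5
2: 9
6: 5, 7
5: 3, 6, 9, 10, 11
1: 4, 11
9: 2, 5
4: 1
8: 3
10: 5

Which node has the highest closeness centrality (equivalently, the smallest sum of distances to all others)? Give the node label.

5

Farness (sum of distances to all others) for each node — 1:28, 2:32, 3:23, 4:37, 5:16, 6:23, 7:32, 8:32, 9:23, 10:25, 11:21.
The smallest farness is 16, for 5, so 5 has the highest closeness.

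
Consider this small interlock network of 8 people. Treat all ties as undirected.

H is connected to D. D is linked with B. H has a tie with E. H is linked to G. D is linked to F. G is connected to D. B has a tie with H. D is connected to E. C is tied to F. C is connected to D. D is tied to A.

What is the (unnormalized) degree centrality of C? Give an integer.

2

C is directly tied to D and F. That is 2 neighbors, so the degree of C is 2.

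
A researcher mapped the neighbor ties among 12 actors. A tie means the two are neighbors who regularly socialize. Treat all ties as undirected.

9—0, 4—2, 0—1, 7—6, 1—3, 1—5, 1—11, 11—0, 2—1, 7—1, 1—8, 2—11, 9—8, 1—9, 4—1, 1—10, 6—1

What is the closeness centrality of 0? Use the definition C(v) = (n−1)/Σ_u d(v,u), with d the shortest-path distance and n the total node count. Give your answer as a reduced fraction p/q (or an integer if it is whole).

Distances from 0: 1:1, 2:2, 3:2, 4:2, 5:2, 6:2, 7:2, 8:2, 9:1, 10:2, 11:1. Sum = 19.
n = 12, so closeness = 11/19.

11/19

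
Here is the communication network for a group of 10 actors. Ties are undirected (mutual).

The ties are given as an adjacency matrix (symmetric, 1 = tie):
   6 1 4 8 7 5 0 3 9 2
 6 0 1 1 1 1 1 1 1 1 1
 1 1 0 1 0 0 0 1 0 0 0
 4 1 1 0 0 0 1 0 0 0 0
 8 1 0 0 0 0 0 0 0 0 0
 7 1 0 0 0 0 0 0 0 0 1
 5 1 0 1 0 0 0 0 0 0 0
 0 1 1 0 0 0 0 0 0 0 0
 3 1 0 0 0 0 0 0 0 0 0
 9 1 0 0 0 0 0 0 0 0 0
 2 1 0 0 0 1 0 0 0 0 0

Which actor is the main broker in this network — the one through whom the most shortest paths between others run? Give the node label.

Unnormalized betweenness of each node: 0:0, 1:1/2, 2:0, 3:0, 4:1/2, 5:0, 6:31, 7:0, 8:0, 9:0.
6 has the largest value, 31, making it the main broker — the node through which the most shortest paths run.

6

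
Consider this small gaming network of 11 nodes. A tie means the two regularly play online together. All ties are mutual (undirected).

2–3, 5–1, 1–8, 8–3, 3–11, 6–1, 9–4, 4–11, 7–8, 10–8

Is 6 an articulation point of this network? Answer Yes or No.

No

Even without 6, every remaining node can still reach every other (the residual graph is connected), so 6 is not a cut vertex.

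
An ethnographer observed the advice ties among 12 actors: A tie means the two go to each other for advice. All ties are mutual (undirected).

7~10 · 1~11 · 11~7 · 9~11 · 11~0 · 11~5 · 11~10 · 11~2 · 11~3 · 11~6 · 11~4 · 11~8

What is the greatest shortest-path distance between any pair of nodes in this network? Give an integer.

2

Eccentricity of each node (its greatest distance to any other): 0:2, 1:2, 2:2, 3:2, 4:2, 5:2, 6:2, 7:2, 8:2, 9:2, 10:2, 11:1.
The maximum eccentricity is 2, realized for instance by the pair 1–8 via 1 – 11 – 8. So the diameter is 2.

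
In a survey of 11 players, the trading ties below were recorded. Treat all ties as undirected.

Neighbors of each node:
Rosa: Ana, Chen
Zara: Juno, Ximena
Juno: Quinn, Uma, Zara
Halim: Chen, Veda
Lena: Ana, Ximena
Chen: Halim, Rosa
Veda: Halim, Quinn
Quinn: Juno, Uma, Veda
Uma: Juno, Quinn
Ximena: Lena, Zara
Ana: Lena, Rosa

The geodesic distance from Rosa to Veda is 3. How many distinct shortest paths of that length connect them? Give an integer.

1

The shortest distance is 3, and the only length-3 path is Rosa–Chen–Halim–Veda. So there is exactly 1 shortest path.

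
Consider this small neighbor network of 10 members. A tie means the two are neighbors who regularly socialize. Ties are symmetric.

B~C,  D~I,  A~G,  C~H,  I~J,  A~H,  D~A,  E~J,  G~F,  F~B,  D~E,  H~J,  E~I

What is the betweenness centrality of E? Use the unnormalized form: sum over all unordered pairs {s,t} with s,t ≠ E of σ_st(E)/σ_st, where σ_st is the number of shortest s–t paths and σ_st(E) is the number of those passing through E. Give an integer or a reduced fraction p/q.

1/2

Pairs whose geodesics pass through E — J–D: 1/2.
All other pairs contribute 0.
Summing the contributions gives betweenness(E) = 1/2.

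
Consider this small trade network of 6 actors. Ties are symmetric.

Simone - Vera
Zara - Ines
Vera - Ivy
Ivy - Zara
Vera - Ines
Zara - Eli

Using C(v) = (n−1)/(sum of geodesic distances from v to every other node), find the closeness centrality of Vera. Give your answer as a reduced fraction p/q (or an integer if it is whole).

5/8

Distances from Vera: Eli:3, Ines:1, Ivy:1, Simone:1, Zara:2. Sum = 8.
n = 6, so closeness = 5/8.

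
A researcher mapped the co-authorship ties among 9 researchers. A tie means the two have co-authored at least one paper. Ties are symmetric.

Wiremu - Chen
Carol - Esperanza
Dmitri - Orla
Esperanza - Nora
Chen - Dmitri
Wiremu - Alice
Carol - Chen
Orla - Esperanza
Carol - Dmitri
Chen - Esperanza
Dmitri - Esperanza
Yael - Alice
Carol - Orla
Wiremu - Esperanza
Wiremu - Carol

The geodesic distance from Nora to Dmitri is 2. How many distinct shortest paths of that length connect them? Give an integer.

The shortest distance is 2, and the only length-2 path is Nora–Esperanza–Dmitri. So there is exactly 1 shortest path.

1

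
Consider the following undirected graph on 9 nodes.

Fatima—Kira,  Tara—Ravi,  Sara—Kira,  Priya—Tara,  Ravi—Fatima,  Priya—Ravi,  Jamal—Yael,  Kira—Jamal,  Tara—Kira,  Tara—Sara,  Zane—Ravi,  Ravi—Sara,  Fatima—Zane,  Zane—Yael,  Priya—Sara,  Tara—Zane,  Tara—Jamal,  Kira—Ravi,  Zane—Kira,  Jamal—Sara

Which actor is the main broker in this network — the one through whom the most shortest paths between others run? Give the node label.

Unnormalized betweenness of each node: Fatima:0, Jamal:5/2, Kira:17/6, Priya:0, Ravi:13/4, Sara:17/12, Tara:17/6, Yael:1/3, Zane:23/6.
Zane has the largest value, 23/6, making it the main broker — the node through which the most shortest paths run.

Zane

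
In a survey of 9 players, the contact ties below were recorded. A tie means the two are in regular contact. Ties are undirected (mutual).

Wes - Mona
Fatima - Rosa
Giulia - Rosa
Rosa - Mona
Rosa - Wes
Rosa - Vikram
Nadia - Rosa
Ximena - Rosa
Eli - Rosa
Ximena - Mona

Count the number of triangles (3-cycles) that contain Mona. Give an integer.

Mona's neighbors: Rosa, Wes, and Ximena.
Neighbor pairs that are themselves tied: Mona–Rosa–Wes; Mona–Rosa–Ximena. Each forms one triangle with Mona, for 2 in total.

2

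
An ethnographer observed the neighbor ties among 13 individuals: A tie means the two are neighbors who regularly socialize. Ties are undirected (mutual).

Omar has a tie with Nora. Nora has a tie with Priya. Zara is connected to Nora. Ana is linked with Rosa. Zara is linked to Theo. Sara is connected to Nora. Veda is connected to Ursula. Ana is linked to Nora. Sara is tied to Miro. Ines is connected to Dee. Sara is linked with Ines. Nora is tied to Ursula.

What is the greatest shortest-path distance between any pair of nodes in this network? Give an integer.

5

Eccentricity of each node (its greatest distance to any other): Ana:4, Dee:5, Ines:4, Miro:4, Nora:3, Omar:4, Priya:4, Rosa:5, Sara:3, Theo:5, Ursula:4, Veda:5, Zara:4.
The maximum eccentricity is 5, realized for instance by the pair Dee–Theo via Dee – Ines – Sara – Nora – Zara – Theo. So the diameter is 5.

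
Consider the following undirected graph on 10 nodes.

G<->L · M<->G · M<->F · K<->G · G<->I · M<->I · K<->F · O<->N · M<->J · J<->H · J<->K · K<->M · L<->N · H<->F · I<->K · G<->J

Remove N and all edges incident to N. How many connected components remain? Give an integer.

2

Without N, the remaining ties split the others into: {F, G, H, I, J, K, L, M}; {O}.
That's 2 separate components.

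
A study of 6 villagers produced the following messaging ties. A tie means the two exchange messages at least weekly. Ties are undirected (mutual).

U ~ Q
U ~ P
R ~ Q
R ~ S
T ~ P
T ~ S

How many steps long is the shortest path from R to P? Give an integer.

One shortest route is R – S – T – P, which uses 3 edges, and at distance 2 from R we only reach {T, U}, which does not include P. So d(R,P) = 3.

3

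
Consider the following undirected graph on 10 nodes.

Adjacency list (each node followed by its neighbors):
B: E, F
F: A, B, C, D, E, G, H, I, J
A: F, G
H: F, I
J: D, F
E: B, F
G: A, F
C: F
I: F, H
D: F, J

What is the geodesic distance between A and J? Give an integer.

One shortest route is A – F – J, which uses 2 edges, and A and J are not directly tied, so nothing shorter exists. So d(A,J) = 2.

2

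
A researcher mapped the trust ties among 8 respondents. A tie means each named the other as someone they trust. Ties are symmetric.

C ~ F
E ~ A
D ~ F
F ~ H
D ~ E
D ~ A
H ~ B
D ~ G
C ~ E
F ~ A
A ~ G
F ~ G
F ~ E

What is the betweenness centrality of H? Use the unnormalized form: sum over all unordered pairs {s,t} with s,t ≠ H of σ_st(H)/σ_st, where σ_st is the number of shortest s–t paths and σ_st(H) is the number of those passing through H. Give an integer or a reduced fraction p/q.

Pairs whose geodesics pass through H — A–B: 1; E–B: 1; D–B: 1; G–B: 1; C–B: 1; F–B: 1.
All other pairs contribute 0.
Summing the contributions gives betweenness(H) = 6.

6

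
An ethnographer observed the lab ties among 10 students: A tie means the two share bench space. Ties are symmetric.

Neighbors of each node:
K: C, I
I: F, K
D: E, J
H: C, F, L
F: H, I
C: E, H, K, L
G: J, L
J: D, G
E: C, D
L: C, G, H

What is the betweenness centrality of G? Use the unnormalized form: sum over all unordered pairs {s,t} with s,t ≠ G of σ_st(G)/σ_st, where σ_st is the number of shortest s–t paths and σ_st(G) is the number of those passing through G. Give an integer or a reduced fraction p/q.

Pairs whose geodesics pass through G — L–J: 1; L–D: 1/2; J–C: 1/2; J–K: 1/2; J–I: 2/3; J–F: 1; J–H: 1.
All other pairs contribute 0.
Summing the contributions gives betweenness(G) = 31/6.

31/6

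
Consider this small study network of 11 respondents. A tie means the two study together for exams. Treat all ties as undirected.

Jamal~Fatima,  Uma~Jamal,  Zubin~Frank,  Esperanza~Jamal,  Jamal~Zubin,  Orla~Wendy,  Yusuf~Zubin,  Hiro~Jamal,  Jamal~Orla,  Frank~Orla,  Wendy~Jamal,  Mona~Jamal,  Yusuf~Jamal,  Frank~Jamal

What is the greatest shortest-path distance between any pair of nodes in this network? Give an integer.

Eccentricity of each node (its greatest distance to any other): Esperanza:2, Fatima:2, Frank:2, Hiro:2, Jamal:1, Mona:2, Orla:2, Uma:2, Wendy:2, Yusuf:2, Zubin:2.
The maximum eccentricity is 2, realized for instance by the pair Hiro–Fatima via Hiro – Jamal – Fatima. So the diameter is 2.

2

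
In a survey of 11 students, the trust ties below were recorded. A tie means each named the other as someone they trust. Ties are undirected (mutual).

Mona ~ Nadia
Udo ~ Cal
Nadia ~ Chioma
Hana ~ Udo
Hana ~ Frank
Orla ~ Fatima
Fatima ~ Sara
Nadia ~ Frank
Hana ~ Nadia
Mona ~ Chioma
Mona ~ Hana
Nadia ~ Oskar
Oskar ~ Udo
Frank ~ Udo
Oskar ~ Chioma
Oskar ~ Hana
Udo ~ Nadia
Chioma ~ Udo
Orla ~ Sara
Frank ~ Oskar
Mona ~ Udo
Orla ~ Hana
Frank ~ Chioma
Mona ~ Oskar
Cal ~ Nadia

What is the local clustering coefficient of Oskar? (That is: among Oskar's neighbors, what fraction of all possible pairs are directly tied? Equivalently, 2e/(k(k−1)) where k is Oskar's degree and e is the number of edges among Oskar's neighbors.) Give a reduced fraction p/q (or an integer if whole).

Oskar's neighbors: Chioma, Frank, Hana, Mona, Nadia, and Udo (k = 6).
Possible neighbor pairs: C(6,2) = 15. Edges among them: Chioma–Frank, Chioma–Mona, Chioma–Nadia, Chioma–Udo, Frank–Hana, Frank–Nadia, Frank–Udo, Hana–Mona, Hana–Nadia, Hana–Udo, Mona–Nadia, Mona–Udo, Nadia–Udo → e = 13.
Clustering(Oskar) = 13/15.

13/15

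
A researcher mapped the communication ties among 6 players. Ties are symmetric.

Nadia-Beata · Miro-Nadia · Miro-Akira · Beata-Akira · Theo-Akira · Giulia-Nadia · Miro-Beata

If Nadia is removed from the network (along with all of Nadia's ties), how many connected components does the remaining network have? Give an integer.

Without Nadia, the remaining ties split the others into: {Akira, Beata, Miro, Theo}; {Giulia}.
That's 2 separate components.

2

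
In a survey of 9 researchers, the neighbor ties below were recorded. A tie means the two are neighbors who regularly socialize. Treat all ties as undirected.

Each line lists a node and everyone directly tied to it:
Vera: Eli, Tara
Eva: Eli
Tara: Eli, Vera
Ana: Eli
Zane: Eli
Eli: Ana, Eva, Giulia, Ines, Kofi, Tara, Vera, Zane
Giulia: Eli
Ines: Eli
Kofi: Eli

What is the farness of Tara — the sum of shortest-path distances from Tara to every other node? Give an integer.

Distances from Tara: Ana:2, Eli:1, Eva:2, Giulia:2, Ines:2, Kofi:2, Vera:1, Zane:2.
Sum = 2 + 1 + 2 + 2 + 2 + 2 + 1 + 2 = 14.

14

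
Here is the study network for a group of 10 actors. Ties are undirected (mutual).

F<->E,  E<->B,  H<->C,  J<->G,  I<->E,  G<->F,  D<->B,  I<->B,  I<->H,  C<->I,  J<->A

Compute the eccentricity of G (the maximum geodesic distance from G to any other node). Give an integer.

Distances from G: A:2, B:3, C:4, D:4, E:2, F:1, H:4, I:3, J:1.
The largest is 4 (to C, H, and D), so the eccentricity of G is 4.

4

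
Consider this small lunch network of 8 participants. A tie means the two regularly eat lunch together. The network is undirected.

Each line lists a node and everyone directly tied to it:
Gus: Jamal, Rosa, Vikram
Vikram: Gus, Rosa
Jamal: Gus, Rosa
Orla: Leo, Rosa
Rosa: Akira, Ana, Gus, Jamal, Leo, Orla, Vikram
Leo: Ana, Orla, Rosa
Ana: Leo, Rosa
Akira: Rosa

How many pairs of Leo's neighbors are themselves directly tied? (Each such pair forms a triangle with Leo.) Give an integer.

2

Leo's neighbors: Ana, Orla, and Rosa.
Neighbor pairs that are themselves tied: Leo–Ana–Rosa; Leo–Orla–Rosa. Each forms one triangle with Leo, for 2 in total.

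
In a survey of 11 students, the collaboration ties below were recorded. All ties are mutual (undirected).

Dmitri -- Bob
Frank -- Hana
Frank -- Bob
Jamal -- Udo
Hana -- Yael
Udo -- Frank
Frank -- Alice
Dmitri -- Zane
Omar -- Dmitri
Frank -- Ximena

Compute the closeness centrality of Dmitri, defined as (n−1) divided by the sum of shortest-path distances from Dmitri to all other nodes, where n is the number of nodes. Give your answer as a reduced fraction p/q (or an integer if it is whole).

Distances from Dmitri: Alice:3, Bob:1, Frank:2, Hana:3, Jamal:4, Omar:1, Udo:3, Ximena:3, Yael:4, Zane:1. Sum = 25.
n = 11, so closeness = 10/25 = 2/5.

2/5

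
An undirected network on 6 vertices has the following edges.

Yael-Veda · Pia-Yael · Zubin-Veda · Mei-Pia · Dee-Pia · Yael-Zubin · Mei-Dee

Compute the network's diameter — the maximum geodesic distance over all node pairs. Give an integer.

3

Eccentricity of each node (its greatest distance to any other): Dee:3, Mei:3, Pia:2, Veda:3, Yael:2, Zubin:3.
The maximum eccentricity is 3, realized for instance by the pair Dee–Zubin via Dee – Pia – Yael – Zubin. So the diameter is 3.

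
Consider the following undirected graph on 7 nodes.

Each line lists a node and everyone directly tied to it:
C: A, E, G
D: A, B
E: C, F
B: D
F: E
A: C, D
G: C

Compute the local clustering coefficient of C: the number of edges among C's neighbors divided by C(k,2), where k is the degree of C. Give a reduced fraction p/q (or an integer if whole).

0

C's neighbors: A, E, and G (k = 3).
Possible neighbor pairs: C(3,2) = 3. Edges among them: none → e = 0.
Clustering(C) = 0/3 = 0.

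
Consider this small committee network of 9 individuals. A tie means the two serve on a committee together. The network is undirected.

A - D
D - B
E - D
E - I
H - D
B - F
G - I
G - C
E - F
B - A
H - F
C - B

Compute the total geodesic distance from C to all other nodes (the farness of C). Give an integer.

16

Distances from C: A:2, B:1, D:2, E:3, F:2, G:1, H:3, I:2.
Sum = 2 + 1 + 2 + 3 + 2 + 1 + 3 + 2 = 16.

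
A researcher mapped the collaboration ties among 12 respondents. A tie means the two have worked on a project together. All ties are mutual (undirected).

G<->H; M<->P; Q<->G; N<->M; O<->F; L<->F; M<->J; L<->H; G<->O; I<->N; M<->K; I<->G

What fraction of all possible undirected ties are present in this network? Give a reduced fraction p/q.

There are 12 edges and 12 nodes, so the maximum possible is C(12,2) = 66.
Density = 12/66 = 2/11.

2/11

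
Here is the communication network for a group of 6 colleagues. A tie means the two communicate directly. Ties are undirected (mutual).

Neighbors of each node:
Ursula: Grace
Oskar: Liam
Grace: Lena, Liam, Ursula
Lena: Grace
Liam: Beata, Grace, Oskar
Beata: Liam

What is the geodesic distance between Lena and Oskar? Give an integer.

3

One shortest route is Lena – Grace – Liam – Oskar, which uses 3 edges, and at distance 2 from Lena we only reach {Liam, Ursula}, which does not include Oskar. So d(Lena,Oskar) = 3.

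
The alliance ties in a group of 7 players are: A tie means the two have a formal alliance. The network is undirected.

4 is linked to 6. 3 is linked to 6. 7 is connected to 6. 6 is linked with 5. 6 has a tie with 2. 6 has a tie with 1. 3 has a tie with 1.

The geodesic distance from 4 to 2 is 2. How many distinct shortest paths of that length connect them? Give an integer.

1

The shortest distance is 2, and the only length-2 path is 4–6–2. So there is exactly 1 shortest path.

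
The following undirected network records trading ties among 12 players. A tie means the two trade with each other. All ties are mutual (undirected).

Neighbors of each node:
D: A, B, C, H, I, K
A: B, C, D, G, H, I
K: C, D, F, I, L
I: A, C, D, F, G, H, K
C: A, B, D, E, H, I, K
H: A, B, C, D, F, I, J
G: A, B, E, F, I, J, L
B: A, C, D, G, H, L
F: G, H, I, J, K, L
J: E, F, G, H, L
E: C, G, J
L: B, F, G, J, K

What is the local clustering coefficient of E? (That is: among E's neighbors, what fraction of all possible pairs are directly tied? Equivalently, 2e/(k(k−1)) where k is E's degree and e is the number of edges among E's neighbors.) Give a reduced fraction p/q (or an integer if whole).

E's neighbors: C, G, and J (k = 3).
Possible neighbor pairs: C(3,2) = 3. Edges among them: G–J → e = 1.
Clustering(E) = 1/3.

1/3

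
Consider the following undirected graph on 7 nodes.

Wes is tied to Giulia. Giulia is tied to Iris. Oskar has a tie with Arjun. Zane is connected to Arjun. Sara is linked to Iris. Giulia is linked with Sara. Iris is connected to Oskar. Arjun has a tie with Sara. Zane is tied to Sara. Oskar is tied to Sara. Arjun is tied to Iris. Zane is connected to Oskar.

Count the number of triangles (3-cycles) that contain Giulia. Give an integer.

Giulia's neighbors: Iris, Sara, and Wes.
Neighbor pairs that are themselves tied: Giulia–Iris–Sara. Each forms one triangle with Giulia, for 1 in total.

1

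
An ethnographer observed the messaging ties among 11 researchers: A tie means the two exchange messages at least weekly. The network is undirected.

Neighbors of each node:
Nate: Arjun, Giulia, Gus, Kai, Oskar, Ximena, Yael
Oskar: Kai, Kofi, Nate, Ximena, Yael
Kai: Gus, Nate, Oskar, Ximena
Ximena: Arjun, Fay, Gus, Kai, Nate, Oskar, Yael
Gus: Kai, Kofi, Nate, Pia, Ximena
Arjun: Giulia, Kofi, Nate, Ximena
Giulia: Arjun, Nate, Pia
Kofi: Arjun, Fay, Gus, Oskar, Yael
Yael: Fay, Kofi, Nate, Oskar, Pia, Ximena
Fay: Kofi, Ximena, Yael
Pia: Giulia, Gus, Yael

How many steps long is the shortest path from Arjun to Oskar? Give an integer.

One shortest route is Arjun – Ximena – Oskar, which uses 2 edges, and Arjun and Oskar are not directly tied, so nothing shorter exists. So d(Arjun,Oskar) = 2.

2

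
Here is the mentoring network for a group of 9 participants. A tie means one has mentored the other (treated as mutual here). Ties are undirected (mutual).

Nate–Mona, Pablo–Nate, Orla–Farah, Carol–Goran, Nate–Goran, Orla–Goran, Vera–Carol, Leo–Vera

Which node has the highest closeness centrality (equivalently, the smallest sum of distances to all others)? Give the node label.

Farness (sum of distances to all others) for each node — Carol:17, Farah:26, Goran:14, Leo:29, Mona:24, Nate:17, Orla:19, Pablo:24, Vera:22.
The smallest farness is 14, for Goran, so Goran has the highest closeness.

Goran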